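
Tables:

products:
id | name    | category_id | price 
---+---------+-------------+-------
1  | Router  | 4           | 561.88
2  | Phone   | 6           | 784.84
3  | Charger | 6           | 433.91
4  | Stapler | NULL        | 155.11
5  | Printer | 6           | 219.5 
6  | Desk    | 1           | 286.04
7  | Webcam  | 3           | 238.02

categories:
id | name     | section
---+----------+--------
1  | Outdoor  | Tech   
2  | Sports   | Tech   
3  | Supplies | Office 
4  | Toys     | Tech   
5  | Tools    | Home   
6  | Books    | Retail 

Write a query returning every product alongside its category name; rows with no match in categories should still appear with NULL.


LEFT JOIN keeps every row from products (the left table); where category_id has no match in categories, the category columns become NULL. Walk through each product:
  - product 1 (Router): category_id=4 -> matches Toys
  - product 2 (Phone): category_id=6 -> matches Books
  - product 3 (Charger): category_id=6 -> matches Books
  - product 4 (Stapler): category_id=NULL, no match -> kept with NULL
  - product 5 (Printer): category_id=6 -> matches Books
  - product 6 (Desk): category_id=1 -> matches Outdoor
  - product 7 (Webcam): category_id=3 -> matches Supplies
All 7 rows appear; 1 has NULL category.

SQL:
SELECT a.name, b.name AS category
FROM products a
LEFT JOIN categories b ON a.category_id = b.id

Result:
name    | category
--------+---------
Router  | Toys    
Phone   | Books   
Charger | Books   
Stapler | NULL    
Printer | Books   
Desk    | Outdoor 
Webcam  | Supplies


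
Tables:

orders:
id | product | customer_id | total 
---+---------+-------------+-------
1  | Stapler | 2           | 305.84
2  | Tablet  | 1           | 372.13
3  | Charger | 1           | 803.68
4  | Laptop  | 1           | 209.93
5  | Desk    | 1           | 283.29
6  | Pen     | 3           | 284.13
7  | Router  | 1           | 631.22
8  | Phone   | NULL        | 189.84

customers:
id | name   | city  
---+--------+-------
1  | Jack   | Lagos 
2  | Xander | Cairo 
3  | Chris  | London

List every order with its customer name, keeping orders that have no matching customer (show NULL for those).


LEFT JOIN keeps every row from orders (the left table); where customer_id has no match in customers, the customer columns become NULL. Walk through each order:
  - order 1 (Stapler): customer_id=2 -> matches Xander
  - order 2 (Tablet): customer_id=1 -> matches Jack
  - order 3 (Charger): customer_id=1 -> matches Jack
  - order 4 (Laptop): customer_id=1 -> matches Jack
  - order 5 (Desk): customer_id=1 -> matches Jack
  - order 6 (Pen): customer_id=3 -> matches Chris
  - order 7 (Router): customer_id=1 -> matches Jack
  - order 8 (Phone): customer_id=NULL, no match -> kept with NULL
All 8 rows appear; 1 has NULL customer.

SQL:
SELECT a.product, b.name AS customer
FROM orders a
LEFT JOIN customers b ON a.customer_id = b.id

Result:
product | customer
--------+---------
Stapler | Xander  
Tablet  | Jack    
Charger | Jack    
Laptop  | Jack    
Desk    | Jack    
Pen     | Chris   
Router  | Jack    
Phone   | NULL    


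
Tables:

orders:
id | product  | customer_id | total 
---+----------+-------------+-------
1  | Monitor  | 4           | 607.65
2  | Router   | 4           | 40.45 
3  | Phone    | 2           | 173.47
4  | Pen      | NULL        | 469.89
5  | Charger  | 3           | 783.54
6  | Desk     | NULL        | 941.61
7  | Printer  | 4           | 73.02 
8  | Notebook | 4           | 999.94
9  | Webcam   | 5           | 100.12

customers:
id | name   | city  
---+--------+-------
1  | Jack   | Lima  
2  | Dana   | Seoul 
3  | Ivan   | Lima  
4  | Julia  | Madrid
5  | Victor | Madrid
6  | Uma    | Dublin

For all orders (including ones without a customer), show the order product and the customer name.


LEFT JOIN keeps every row from orders (the left table); where customer_id has no match in customers, the customer columns become NULL. Walk through each order:
  - order 1 (Monitor): customer_id=4 -> matches Julia
  - order 2 (Router): customer_id=4 -> matches Julia
  - order 3 (Phone): customer_id=2 -> matches Dana
  - order 4 (Pen): customer_id=NULL, no match -> kept with NULL
  - order 5 (Charger): customer_id=3 -> matches Ivan
  - order 6 (Desk): customer_id=NULL, no match -> kept with NULL
  - order 7 (Printer): customer_id=4 -> matches Julia
  - order 8 (Notebook): customer_id=4 -> matches Julia
  - order 9 (Webcam): customer_id=5 -> matches Victor
All 9 rows appear; 2 have NULL customer.

SQL:
SELECT a.product, b.name AS customer
FROM orders a
LEFT JOIN customers b ON a.customer_id = b.id

Result:
product  | customer
---------+---------
Monitor  | Julia   
Router   | Julia   
Phone    | Dana    
Pen      | NULL    
Charger  | Ivan    
Desk     | NULL    
Printer  | Julia   
Notebook | Julia   
Webcam   | Victor  


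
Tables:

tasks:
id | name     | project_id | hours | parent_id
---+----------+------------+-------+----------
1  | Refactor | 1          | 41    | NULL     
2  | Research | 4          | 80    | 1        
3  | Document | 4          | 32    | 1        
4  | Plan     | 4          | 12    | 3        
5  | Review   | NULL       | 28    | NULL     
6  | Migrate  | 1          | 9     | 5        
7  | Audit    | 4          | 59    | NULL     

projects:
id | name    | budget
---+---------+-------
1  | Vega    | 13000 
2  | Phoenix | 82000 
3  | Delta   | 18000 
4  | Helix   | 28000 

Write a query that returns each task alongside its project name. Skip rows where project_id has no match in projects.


INNER JOIN keeps only tasks rows whose project_id matches an id in projects. Walk through each task:
  - task 1 (Refactor): project_id=1 -> matches Vega
  - task 2 (Research): project_id=4 -> matches Helix
  - task 3 (Document): project_id=4 -> matches Helix
  - task 4 (Plan): project_id=4 -> matches Helix
  - task 5 (Review): project_id=NULL, no match -> dropped
  - task 6 (Migrate): project_id=1 -> matches Vega
  - task 7 (Audit): project_id=4 -> matches Helix
So 1 of 7 rows is dropped.

SQL:
SELECT a.name, b.name AS project
FROM tasks a
INNER JOIN projects b ON a.project_id = b.id

Result:
name     | project
---------+--------
Refactor | Vega   
Research | Helix  
Document | Helix  
Plan     | Helix  
Migrate  | Vega   
Audit    | Helix  


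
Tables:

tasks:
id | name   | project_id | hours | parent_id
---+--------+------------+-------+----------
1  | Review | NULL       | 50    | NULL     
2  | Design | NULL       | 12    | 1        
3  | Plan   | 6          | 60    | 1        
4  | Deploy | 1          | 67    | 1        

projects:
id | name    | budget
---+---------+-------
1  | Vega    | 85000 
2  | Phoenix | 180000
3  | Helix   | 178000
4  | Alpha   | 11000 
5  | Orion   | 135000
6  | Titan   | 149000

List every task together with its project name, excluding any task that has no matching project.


INNER JOIN keeps only tasks rows whose project_id matches an id in projects. Walk through each task:
  - task 1 (Review): project_id=NULL, no match -> dropped
  - task 2 (Design): project_id=NULL, no match -> dropped
  - task 3 (Plan): project_id=6 -> matches Titan
  - task 4 (Deploy): project_id=1 -> matches Vega
So 2 of 4 rows are dropped.

SQL:
SELECT a.name, b.name AS project
FROM tasks a
INNER JOIN projects b ON a.project_id = b.id

Result:
name   | project
-------+--------
Plan   | Titan  
Deploy | Vega   


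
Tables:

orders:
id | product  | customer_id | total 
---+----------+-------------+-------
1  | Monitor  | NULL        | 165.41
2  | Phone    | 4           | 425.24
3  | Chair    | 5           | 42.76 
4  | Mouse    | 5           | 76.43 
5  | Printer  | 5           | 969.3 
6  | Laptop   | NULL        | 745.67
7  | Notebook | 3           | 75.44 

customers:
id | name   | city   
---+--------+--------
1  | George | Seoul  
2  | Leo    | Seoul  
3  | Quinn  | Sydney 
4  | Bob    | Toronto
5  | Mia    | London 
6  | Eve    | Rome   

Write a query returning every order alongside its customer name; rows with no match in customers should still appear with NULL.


LEFT JOIN keeps every row from orders (the left table); where customer_id has no match in customers, the customer columns become NULL. Walk through each order:
  - order 1 (Monitor): customer_id=NULL, no match -> kept with NULL
  - order 2 (Phone): customer_id=4 -> matches Bob
  - order 3 (Chair): customer_id=5 -> matches Mia
  - order 4 (Mouse): customer_id=5 -> matches Mia
  - order 5 (Printer): customer_id=5 -> matches Mia
  - order 6 (Laptop): customer_id=NULL, no match -> kept with NULL
  - order 7 (Notebook): customer_id=3 -> matches Quinn
All 7 rows appear; 2 have NULL customer.

SQL:
SELECT a.product, b.name AS customer
FROM orders a
LEFT JOIN customers b ON a.customer_id = b.id

Result:
product  | customer
---------+---------
Monitor  | NULL    
Phone    | Bob     
Chair    | Mia     
Mouse    | Mia     
Printer  | Mia     
Laptop   | NULL    
Notebook | Quinn   


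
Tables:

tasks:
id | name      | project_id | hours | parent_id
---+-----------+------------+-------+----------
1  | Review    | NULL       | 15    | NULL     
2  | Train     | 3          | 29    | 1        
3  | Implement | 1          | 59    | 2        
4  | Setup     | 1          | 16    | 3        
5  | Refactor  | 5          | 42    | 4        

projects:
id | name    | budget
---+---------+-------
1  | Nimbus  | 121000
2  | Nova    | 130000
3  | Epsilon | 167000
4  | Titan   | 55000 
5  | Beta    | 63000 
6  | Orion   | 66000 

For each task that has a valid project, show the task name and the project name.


INNER JOIN keeps only tasks rows whose project_id matches an id in projects. Walk through each task:
  - task 1 (Review): project_id=NULL, no match -> dropped
  - task 2 (Train): project_id=3 -> matches Epsilon
  - task 3 (Implement): project_id=1 -> matches Nimbus
  - task 4 (Setup): project_id=1 -> matches Nimbus
  - task 5 (Refactor): project_id=5 -> matches Beta
So 1 of 5 rows is dropped.

SQL:
SELECT a.name, b.name AS project
FROM tasks a
INNER JOIN projects b ON a.project_id = b.id

Result:
name      | project
----------+--------
Train     | Epsilon
Implement | Nimbus 
Setup     | Nimbus 
Refactor  | Beta   


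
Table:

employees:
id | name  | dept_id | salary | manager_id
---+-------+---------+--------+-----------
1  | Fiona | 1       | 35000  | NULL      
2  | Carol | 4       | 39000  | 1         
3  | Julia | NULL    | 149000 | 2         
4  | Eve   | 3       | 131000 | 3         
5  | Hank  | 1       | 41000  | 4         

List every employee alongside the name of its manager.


This is a self-join: employees is joined to a second copy of itself, matching each row's manager_id to another row's id. Use LEFT JOIN so rows with manager_id=NULL are kept.
  - employee 1 (Fiona): manager_id=NULL -> NULL
  - employee 2 (Carol): manager_id=1 -> Fiona
  - employee 3 (Julia): manager_id=2 -> Carol
  - employee 4 (Eve): manager_id=3 -> Julia
  - employee 5 (Hank): manager_id=4 -> Eve

SQL:
SELECT a.name AS item, b.name AS manager
FROM employees a
LEFT JOIN employees b ON a.manager_id = b.id

Result:
item  | manager
------+--------
Fiona | NULL   
Carol | Fiona  
Julia | Carol  
Eve   | Julia  
Hank  | Eve    


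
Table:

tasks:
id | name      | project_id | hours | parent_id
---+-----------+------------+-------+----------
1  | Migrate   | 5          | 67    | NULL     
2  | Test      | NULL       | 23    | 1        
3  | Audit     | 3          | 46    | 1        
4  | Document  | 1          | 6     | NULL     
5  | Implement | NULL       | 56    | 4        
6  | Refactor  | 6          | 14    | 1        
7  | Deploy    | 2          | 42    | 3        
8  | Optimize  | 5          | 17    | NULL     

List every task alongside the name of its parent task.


This is a self-join: tasks is joined to a second copy of itself, matching each row's parent_id to another row's id. Use LEFT JOIN so rows with parent_id=NULL are kept.
  - task 1 (Migrate): parent_id=NULL -> NULL
  - task 2 (Test): parent_id=1 -> Migrate
  - task 3 (Audit): parent_id=1 -> Migrate
  - task 4 (Document): parent_id=NULL -> NULL
  - task 5 (Implement): parent_id=4 -> Document
  - task 6 (Refactor): parent_id=1 -> Migrate
  - task 7 (Deploy): parent_id=3 -> Audit
  - task 8 (Optimize): parent_id=NULL -> NULL

SQL:
SELECT a.name AS item, b.name AS parent
FROM tasks a
LEFT JOIN tasks b ON a.parent_id = b.id

Result:
item      | parent  
----------+---------
Migrate   | NULL    
Test      | Migrate 
Audit     | Migrate 
Document  | NULL    
Implement | Document
Refactor  | Migrate 
Deploy    | Audit   
Optimize  | NULL    


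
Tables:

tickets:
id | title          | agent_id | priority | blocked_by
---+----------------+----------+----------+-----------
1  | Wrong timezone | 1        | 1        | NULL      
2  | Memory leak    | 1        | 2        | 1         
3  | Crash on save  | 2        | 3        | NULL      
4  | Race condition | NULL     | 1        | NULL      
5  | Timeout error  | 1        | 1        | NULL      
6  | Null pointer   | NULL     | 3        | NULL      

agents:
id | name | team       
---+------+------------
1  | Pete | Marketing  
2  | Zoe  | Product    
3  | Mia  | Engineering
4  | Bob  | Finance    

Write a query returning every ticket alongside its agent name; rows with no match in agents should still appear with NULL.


LEFT JOIN keeps every row from tickets (the left table); where agent_id has no match in agents, the agent columns become NULL. Walk through each ticket:
  - ticket 1 (Wrong timezone): agent_id=1 -> matches Pete
  - ticket 2 (Memory leak): agent_id=1 -> matches Pete
  - ticket 3 (Crash on save): agent_id=2 -> matches Zoe
  - ticket 4 (Race condition): agent_id=NULL, no match -> kept with NULL
  - ticket 5 (Timeout error): agent_id=1 -> matches Pete
  - ticket 6 (Null pointer): agent_id=NULL, no match -> kept with NULL
All 6 rows appear; 2 have NULL agent.

SQL:
SELECT a.title, b.name AS agent
FROM tickets a
LEFT JOIN agents b ON a.agent_id = b.id

Result:
title          | agent
---------------+------
Wrong timezone | Pete 
Memory leak    | Pete 
Crash on save  | Zoe  
Race condition | NULL 
Timeout error  | Pete 
Null pointer   | NULL 


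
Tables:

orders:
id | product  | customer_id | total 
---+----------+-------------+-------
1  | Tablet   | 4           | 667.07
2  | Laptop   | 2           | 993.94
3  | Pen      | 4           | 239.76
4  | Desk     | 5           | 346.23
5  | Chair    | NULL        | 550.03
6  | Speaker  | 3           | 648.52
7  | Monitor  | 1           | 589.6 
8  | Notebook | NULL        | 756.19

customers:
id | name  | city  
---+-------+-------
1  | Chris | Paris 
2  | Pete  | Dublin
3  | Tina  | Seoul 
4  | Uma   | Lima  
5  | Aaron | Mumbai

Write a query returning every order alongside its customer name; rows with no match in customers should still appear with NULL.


LEFT JOIN keeps every row from orders (the left table); where customer_id has no match in customers, the customer columns become NULL. Walk through each order:
  - order 1 (Tablet): customer_id=4 -> matches Uma
  - order 2 (Laptop): customer_id=2 -> matches Pete
  - order 3 (Pen): customer_id=4 -> matches Uma
  - order 4 (Desk): customer_id=5 -> matches Aaron
  - order 5 (Chair): customer_id=NULL, no match -> kept with NULL
  - order 6 (Speaker): customer_id=3 -> matches Tina
  - order 7 (Monitor): customer_id=1 -> matches Chris
  - order 8 (Notebook): customer_id=NULL, no match -> kept with NULL
All 8 rows appear; 2 have NULL customer.

SQL:
SELECT a.product, b.name AS customer
FROM orders a
LEFT JOIN customers b ON a.customer_id = b.id

Result:
product  | customer
---------+---------
Tablet   | Uma     
Laptop   | Pete    
Pen      | Uma     
Desk     | Aaron   
Chair    | NULL    
Speaker  | Tina    
Monitor  | Chris   
Notebook | NULL    


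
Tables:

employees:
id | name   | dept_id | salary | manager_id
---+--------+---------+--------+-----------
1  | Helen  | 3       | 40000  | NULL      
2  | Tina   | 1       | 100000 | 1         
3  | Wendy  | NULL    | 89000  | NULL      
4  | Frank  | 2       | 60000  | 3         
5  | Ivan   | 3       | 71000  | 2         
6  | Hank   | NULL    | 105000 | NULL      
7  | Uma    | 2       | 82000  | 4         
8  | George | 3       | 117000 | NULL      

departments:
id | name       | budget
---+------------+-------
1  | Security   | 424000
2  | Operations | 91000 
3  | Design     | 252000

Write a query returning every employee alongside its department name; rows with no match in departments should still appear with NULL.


LEFT JOIN keeps every row from employees (the left table); where dept_id has no match in departments, the department columns become NULL. Walk through each employee:
  - employee 1 (Helen): dept_id=3 -> matches Design
  - employee 2 (Tina): dept_id=1 -> matches Security
  - employee 3 (Wendy): dept_id=NULL, no match -> kept with NULL
  - employee 4 (Frank): dept_id=2 -> matches Operations
  - employee 5 (Ivan): dept_id=3 -> matches Design
  - employee 6 (Hank): dept_id=NULL, no match -> kept with NULL
  - employee 7 (Uma): dept_id=2 -> matches Operations
  - employee 8 (George): dept_id=3 -> matches Design
All 8 rows appear; 2 have NULL department.

SQL:
SELECT a.name, b.name AS department
FROM employees a
LEFT JOIN departments b ON a.dept_id = b.id

Result:
name   | department
-------+-----------
Helen  | Design    
Tina   | Security  
Wendy  | NULL      
Frank  | Operations
Ivan   | Design    
Hank   | NULL      
Uma    | Operations
George | Design    


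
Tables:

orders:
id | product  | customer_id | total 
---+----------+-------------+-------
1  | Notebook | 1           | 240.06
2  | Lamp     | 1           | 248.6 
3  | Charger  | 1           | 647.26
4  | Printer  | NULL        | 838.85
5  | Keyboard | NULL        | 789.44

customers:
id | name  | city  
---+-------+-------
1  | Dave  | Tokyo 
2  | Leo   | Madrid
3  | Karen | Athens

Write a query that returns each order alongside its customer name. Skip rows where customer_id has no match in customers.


INNER JOIN keeps only orders rows whose customer_id matches an id in customers. Walk through each order:
  - order 1 (Notebook): customer_id=1 -> matches Dave
  - order 2 (Lamp): customer_id=1 -> matches Dave
  - order 3 (Charger): customer_id=1 -> matches Dave
  - order 4 (Printer): customer_id=NULL, no match -> dropped
  - order 5 (Keyboard): customer_id=NULL, no match -> dropped
So 2 of 5 rows are dropped.

SQL:
SELECT a.product, b.name AS customer
FROM orders a
INNER JOIN customers b ON a.customer_id = b.id

Result:
product  | customer
---------+---------
Notebook | Dave    
Lamp     | Dave    
Charger  | Dave    


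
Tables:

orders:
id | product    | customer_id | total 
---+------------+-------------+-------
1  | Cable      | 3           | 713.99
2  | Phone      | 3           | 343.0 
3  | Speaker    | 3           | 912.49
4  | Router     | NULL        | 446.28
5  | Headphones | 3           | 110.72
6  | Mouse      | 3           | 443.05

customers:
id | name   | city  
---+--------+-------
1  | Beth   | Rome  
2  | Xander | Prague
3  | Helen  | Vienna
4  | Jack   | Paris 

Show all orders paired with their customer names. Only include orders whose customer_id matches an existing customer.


INNER JOIN keeps only orders rows whose customer_id matches an id in customers. Walk through each order:
  - order 1 (Cable): customer_id=3 -> matches Helen
  - order 2 (Phone): customer_id=3 -> matches Helen
  - order 3 (Speaker): customer_id=3 -> matches Helen
  - order 4 (Router): customer_id=NULL, no match -> dropped
  - order 5 (Headphones): customer_id=3 -> matches Helen
  - order 6 (Mouse): customer_id=3 -> matches Helen
So 1 of 6 rows is dropped.

SQL:
SELECT a.product, b.name AS customer
FROM orders a
INNER JOIN customers b ON a.customer_id = b.id

Result:
product    | customer
-----------+---------
Cable      | Helen   
Phone      | Helen   
Speaker    | Helen   
Headphones | Helen   
Mouse      | Helen   


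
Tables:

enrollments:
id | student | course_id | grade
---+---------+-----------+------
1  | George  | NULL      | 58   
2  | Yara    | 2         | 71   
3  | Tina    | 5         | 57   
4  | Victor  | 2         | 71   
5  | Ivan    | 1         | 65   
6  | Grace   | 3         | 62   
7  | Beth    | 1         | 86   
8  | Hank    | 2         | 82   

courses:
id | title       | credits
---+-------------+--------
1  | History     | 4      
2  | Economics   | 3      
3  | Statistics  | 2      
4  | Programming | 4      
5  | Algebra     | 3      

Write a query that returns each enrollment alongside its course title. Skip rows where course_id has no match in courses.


INNER JOIN keeps only enrollments rows whose course_id matches an id in courses. Walk through each enrollment:
  - enrollment 1 (George): course_id=NULL, no match -> dropped
  - enrollment 2 (Yara): course_id=2 -> matches Economics
  - enrollment 3 (Tina): course_id=5 -> matches Algebra
  - enrollment 4 (Victor): course_id=2 -> matches Economics
  - enrollment 5 (Ivan): course_id=1 -> matches History
  - enrollment 6 (Grace): course_id=3 -> matches Statistics
  - enrollment 7 (Beth): course_id=1 -> matches History
  - enrollment 8 (Hank): course_id=2 -> matches Economics
So 1 of 8 rows is dropped.

SQL:
SELECT a.student, b.title AS course
FROM enrollments a
INNER JOIN courses b ON a.course_id = b.id

Result:
student | course    
--------+-----------
Yara    | Economics 
Tina    | Algebra   
Victor  | Economics 
Ivan    | History   
Grace   | Statistics
Beth    | History   
Hank    | Economics 


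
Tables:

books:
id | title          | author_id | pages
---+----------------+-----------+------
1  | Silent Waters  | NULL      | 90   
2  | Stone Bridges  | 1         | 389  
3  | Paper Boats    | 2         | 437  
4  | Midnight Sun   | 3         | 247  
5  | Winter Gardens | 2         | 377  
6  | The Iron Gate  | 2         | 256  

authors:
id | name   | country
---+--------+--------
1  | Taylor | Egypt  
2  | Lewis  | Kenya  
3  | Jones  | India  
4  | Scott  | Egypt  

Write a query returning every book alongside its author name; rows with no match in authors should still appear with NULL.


LEFT JOIN keeps every row from books (the left table); where author_id has no match in authors, the author columns become NULL. Walk through each book:
  - book 1 (Silent Waters): author_id=NULL, no match -> kept with NULL
  - book 2 (Stone Bridges): author_id=1 -> matches Taylor
  - book 3 (Paper Boats): author_id=2 -> matches Lewis
  - book 4 (Midnight Sun): author_id=3 -> matches Jones
  - book 5 (Winter Gardens): author_id=2 -> matches Lewis
  - book 6 (The Iron Gate): author_id=2 -> matches Lewis
All 6 rows appear; 1 has NULL author.

SQL:
SELECT a.title, b.name AS author
FROM books a
LEFT JOIN authors b ON a.author_id = b.id

Result:
title          | author
---------------+-------
Silent Waters  | NULL  
Stone Bridges  | Taylor
Paper Boats    | Lewis 
Midnight Sun   | Jones 
Winter Gardens | Lewis 
The Iron Gate  | Lewis 


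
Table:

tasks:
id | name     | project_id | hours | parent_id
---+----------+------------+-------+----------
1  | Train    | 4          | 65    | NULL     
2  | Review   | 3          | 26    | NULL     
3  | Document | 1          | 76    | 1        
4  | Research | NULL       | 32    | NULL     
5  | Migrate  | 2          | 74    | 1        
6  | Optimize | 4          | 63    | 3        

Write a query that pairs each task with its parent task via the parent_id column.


This is a self-join: tasks is joined to a second copy of itself, matching each row's parent_id to another row's id. Use LEFT JOIN so rows with parent_id=NULL are kept.
  - task 1 (Train): parent_id=NULL -> NULL
  - task 2 (Review): parent_id=NULL -> NULL
  - task 3 (Document): parent_id=1 -> Train
  - task 4 (Research): parent_id=NULL -> NULL
  - task 5 (Migrate): parent_id=1 -> Train
  - task 6 (Optimize): parent_id=3 -> Document

SQL:
SELECT a.name AS item, b.name AS parent
FROM tasks a
LEFT JOIN tasks b ON a.parent_id = b.id

Result:
item     | parent  
---------+---------
Train    | NULL    
Review   | NULL    
Document | Train   
Research | NULL    
Migrate  | Train   
Optimize | Document


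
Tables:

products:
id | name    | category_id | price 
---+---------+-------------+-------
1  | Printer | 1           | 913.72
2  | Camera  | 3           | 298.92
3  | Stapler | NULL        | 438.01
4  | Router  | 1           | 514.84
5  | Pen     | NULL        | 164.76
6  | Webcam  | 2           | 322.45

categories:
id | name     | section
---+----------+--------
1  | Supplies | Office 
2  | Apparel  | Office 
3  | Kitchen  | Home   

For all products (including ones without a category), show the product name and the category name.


LEFT JOIN keeps every row from products (the left table); where category_id has no match in categories, the category columns become NULL. Walk through each product:
  - product 1 (Printer): category_id=1 -> matches Supplies
  - product 2 (Camera): category_id=3 -> matches Kitchen
  - product 3 (Stapler): category_id=NULL, no match -> kept with NULL
  - product 4 (Router): category_id=1 -> matches Supplies
  - product 5 (Pen): category_id=NULL, no match -> kept with NULL
  - product 6 (Webcam): category_id=2 -> matches Apparel
All 6 rows appear; 2 have NULL category.

SQL:
SELECT a.name, b.name AS category
FROM products a
LEFT JOIN categories b ON a.category_id = b.id

Result:
name    | category
--------+---------
Printer | Supplies
Camera  | Kitchen 
Stapler | NULL    
Router  | Supplies
Pen     | NULL    
Webcam  | Apparel 


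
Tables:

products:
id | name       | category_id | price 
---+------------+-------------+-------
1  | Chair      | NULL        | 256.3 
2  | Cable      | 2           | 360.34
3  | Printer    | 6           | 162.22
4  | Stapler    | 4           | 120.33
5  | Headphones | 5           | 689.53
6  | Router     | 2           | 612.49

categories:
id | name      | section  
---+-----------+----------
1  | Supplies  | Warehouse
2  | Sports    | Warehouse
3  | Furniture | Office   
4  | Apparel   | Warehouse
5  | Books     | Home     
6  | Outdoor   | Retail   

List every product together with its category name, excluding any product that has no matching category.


INNER JOIN keeps only products rows whose category_id matches an id in categories. Walk through each product:
  - product 1 (Chair): category_id=NULL, no match -> dropped
  - product 2 (Cable): category_id=2 -> matches Sports
  - product 3 (Printer): category_id=6 -> matches Outdoor
  - product 4 (Stapler): category_id=4 -> matches Apparel
  - product 5 (Headphones): category_id=5 -> matches Books
  - product 6 (Router): category_id=2 -> matches Sports
So 1 of 6 rows is dropped.

SQL:
SELECT a.name, b.name AS category
FROM products a
INNER JOIN categories b ON a.category_id = b.id

Result:
name       | category
-----------+---------
Cable      | Sports  
Printer    | Outdoor 
Stapler    | Apparel 
Headphones | Books   
Router     | Sports  


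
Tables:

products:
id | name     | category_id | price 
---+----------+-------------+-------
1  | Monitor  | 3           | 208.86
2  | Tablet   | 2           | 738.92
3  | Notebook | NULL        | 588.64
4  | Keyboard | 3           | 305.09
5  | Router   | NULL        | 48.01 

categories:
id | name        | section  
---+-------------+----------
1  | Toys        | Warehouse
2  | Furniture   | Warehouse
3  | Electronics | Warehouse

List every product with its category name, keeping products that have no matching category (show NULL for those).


LEFT JOIN keeps every row from products (the left table); where category_id has no match in categories, the category columns become NULL. Walk through each product:
  - product 1 (Monitor): category_id=3 -> matches Electronics
  - product 2 (Tablet): category_id=2 -> matches Furniture
  - product 3 (Notebook): category_id=NULL, no match -> kept with NULL
  - product 4 (Keyboard): category_id=3 -> matches Electronics
  - product 5 (Router): category_id=NULL, no match -> kept with NULL
All 5 rows appear; 2 have NULL category.

SQL:
SELECT a.name, b.name AS category
FROM products a
LEFT JOIN categories b ON a.category_id = b.id

Result:
name     | category   
---------+------------
Monitor  | Electronics
Tablet   | Furniture  
Notebook | NULL       
Keyboard | Electronics
Router   | NULL       


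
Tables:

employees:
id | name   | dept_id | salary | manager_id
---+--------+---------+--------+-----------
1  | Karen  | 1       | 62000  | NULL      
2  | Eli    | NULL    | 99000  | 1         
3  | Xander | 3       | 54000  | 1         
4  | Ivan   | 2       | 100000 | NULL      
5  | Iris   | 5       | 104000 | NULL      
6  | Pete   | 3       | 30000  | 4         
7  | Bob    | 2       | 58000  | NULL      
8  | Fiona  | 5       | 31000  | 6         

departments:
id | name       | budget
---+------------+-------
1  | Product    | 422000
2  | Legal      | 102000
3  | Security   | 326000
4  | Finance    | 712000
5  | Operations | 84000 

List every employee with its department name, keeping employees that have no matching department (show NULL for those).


LEFT JOIN keeps every row from employees (the left table); where dept_id has no match in departments, the department columns become NULL. Walk through each employee:
  - employee 1 (Karen): dept_id=1 -> matches Product
  - employee 2 (Eli): dept_id=NULL, no match -> kept with NULL
  - employee 3 (Xander): dept_id=3 -> matches Security
  - employee 4 (Ivan): dept_id=2 -> matches Legal
  - employee 5 (Iris): dept_id=5 -> matches Operations
  - employee 6 (Pete): dept_id=3 -> matches Security
  - employee 7 (Bob): dept_id=2 -> matches Legal
  - employee 8 (Fiona): dept_id=5 -> matches Operations
All 8 rows appear; 1 has NULL department.

SQL:
SELECT a.name, b.name AS department
FROM employees a
LEFT JOIN departments b ON a.dept_id = b.id

Result:
name   | department
-------+-----------
Karen  | Product   
Eli    | NULL      
Xander | Security  
Ivan   | Legal     
Iris   | Operations
Pete   | Security  
Bob    | Legal     
Fiona  | Operations


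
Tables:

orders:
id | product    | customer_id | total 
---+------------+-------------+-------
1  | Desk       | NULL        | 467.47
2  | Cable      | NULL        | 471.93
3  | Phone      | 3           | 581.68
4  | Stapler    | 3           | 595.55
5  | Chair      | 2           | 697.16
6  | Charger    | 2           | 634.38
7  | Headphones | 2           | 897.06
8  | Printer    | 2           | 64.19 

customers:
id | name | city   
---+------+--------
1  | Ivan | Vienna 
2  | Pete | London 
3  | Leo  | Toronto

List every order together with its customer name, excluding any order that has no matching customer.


INNER JOIN keeps only orders rows whose customer_id matches an id in customers. Walk through each order:
  - order 1 (Desk): customer_id=NULL, no match -> dropped
  - order 2 (Cable): customer_id=NULL, no match -> dropped
  - order 3 (Phone): customer_id=3 -> matches Leo
  - order 4 (Stapler): customer_id=3 -> matches Leo
  - order 5 (Chair): customer_id=2 -> matches Pete
  - order 6 (Charger): customer_id=2 -> matches Pete
  - order 7 (Headphones): customer_id=2 -> matches Pete
  - order 8 (Printer): customer_id=2 -> matches Pete
So 2 of 8 rows are dropped.

SQL:
SELECT a.product, b.name AS customer
FROM orders a
INNER JOIN customers b ON a.customer_id = b.id

Result:
product    | customer
-----------+---------
Phone      | Leo     
Stapler    | Leo     
Chair      | Pete    
Charger    | Pete    
Headphones | Pete    
Printer    | Pete    


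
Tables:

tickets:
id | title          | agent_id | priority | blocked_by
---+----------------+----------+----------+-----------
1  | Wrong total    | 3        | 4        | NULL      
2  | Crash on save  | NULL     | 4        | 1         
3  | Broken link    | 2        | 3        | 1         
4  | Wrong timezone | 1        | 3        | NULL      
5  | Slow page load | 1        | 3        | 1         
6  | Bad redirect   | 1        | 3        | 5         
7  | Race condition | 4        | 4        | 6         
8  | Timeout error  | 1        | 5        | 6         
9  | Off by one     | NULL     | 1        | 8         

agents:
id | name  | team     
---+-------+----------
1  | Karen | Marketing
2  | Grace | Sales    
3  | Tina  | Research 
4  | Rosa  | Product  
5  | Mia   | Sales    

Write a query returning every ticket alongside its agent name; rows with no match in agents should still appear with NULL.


LEFT JOIN keeps every row from tickets (the left table); where agent_id has no match in agents, the agent columns become NULL. Walk through each ticket:
  - ticket 1 (Wrong total): agent_id=3 -> matches Tina
  - ticket 2 (Crash on save): agent_id=NULL, no match -> kept with NULL
  - ticket 3 (Broken link): agent_id=2 -> matches Grace
  - ticket 4 (Wrong timezone): agent_id=1 -> matches Karen
  - ticket 5 (Slow page load): agent_id=1 -> matches Karen
  - ticket 6 (Bad redirect): agent_id=1 -> matches Karen
  - ticket 7 (Race condition): agent_id=4 -> matches Rosa
  - ticket 8 (Timeout error): agent_id=1 -> matches Karen
  - ticket 9 (Off by one): agent_id=NULL, no match -> kept with NULL
All 9 rows appear; 2 have NULL agent.

SQL:
SELECT a.title, b.name AS agent
FROM tickets a
LEFT JOIN agents b ON a.agent_id = b.id

Result:
title          | agent
---------------+------
Wrong total    | Tina 
Crash on save  | NULL 
Broken link    | Grace
Wrong timezone | Karen
Slow page load | Karen
Bad redirect   | Karen
Race condition | Rosa 
Timeout error  | Karen
Off by one     | NULL 


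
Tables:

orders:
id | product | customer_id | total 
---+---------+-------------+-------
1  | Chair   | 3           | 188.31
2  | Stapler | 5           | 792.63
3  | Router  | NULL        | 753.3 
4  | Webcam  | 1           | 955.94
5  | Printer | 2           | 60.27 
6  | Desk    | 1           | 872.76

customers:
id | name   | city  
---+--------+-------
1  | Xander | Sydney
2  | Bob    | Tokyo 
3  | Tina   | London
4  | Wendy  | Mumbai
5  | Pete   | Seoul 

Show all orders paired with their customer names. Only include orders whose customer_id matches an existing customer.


INNER JOIN keeps only orders rows whose customer_id matches an id in customers. Walk through each order:
  - order 1 (Chair): customer_id=3 -> matches Tina
  - order 2 (Stapler): customer_id=5 -> matches Pete
  - order 3 (Router): customer_id=NULL, no match -> dropped
  - order 4 (Webcam): customer_id=1 -> matches Xander
  - order 5 (Printer): customer_id=2 -> matches Bob
  - order 6 (Desk): customer_id=1 -> matches Xander
So 1 of 6 rows is dropped.

SQL:
SELECT a.product, b.name AS customer
FROM orders a
INNER JOIN customers b ON a.customer_id = b.id

Result:
product | customer
--------+---------
Chair   | Tina    
Stapler | Pete    
Webcam  | Xander  
Printer | Bob     
Desk    | Xander  


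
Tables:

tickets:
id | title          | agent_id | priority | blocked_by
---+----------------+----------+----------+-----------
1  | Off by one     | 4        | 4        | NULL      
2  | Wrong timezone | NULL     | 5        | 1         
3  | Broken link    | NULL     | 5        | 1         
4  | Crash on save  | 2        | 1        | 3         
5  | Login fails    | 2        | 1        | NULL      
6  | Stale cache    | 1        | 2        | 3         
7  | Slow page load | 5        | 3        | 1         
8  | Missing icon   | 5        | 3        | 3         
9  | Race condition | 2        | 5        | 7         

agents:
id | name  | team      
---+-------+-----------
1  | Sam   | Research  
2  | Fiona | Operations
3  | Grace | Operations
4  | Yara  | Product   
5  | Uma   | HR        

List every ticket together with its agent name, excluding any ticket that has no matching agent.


INNER JOIN keeps only tickets rows whose agent_id matches an id in agents. Walk through each ticket:
  - ticket 1 (Off by one): agent_id=4 -> matches Yara
  - ticket 2 (Wrong timezone): agent_id=NULL, no match -> dropped
  - ticket 3 (Broken link): agent_id=NULL, no match -> dropped
  - ticket 4 (Crash on save): agent_id=2 -> matches Fiona
  - ticket 5 (Login fails): agent_id=2 -> matches Fiona
  - ticket 6 (Stale cache): agent_id=1 -> matches Sam
  - ticket 7 (Slow page load): agent_id=5 -> matches Uma
  - ticket 8 (Missing icon): agent_id=5 -> matches Uma
  - ticket 9 (Race condition): agent_id=2 -> matches Fiona
So 2 of 9 rows are dropped.

SQL:
SELECT a.title, b.name AS agent
FROM tickets a
INNER JOIN agents b ON a.agent_id = b.id

Result:
title          | agent
---------------+------
Off by one     | Yara 
Crash on save  | Fiona
Login fails    | Fiona
Stale cache    | Sam  
Slow page load | Uma  
Missing icon   | Uma  
Race condition | Fiona


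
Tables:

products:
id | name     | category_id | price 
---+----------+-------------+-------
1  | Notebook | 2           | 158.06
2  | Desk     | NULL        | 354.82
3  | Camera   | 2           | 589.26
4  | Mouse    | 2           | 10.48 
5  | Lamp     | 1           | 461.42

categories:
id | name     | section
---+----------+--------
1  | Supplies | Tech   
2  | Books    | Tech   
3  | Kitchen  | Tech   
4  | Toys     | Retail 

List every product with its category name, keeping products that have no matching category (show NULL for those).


LEFT JOIN keeps every row from products (the left table); where category_id has no match in categories, the category columns become NULL. Walk through each product:
  - product 1 (Notebook): category_id=2 -> matches Books
  - product 2 (Desk): category_id=NULL, no match -> kept with NULL
  - product 3 (Camera): category_id=2 -> matches Books
  - product 4 (Mouse): category_id=2 -> matches Books
  - product 5 (Lamp): category_id=1 -> matches Supplies
All 5 rows appear; 1 has NULL category.

SQL:
SELECT a.name, b.name AS category
FROM products a
LEFT JOIN categories b ON a.category_id = b.id

Result:
name     | category
---------+---------
Notebook | Books   
Desk     | NULL    
Camera   | Books   
Mouse    | Books   
Lamp     | Supplies


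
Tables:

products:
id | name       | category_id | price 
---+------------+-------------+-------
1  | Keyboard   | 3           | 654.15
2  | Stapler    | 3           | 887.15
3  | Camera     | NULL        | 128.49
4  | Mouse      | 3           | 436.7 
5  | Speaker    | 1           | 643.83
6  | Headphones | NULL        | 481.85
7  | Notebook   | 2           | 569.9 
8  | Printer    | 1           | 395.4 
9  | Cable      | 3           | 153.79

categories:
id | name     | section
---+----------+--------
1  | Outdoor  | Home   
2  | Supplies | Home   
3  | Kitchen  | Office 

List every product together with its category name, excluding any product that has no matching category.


INNER JOIN keeps only products rows whose category_id matches an id in categories. Walk through each product:
  - product 1 (Keyboard): category_id=3 -> matches Kitchen
  - product 2 (Stapler): category_id=3 -> matches Kitchen
  - product 3 (Camera): category_id=NULL, no match -> dropped
  - product 4 (Mouse): category_id=3 -> matches Kitchen
  - product 5 (Speaker): category_id=1 -> matches Outdoor
  - product 6 (Headphones): category_id=NULL, no match -> dropped
  - product 7 (Notebook): category_id=2 -> matches Supplies
  - product 8 (Printer): category_id=1 -> matches Outdoor
  - product 9 (Cable): category_id=3 -> matches Kitchen
So 2 of 9 rows are dropped.

SQL:
SELECT a.name, b.name AS category
FROM products a
INNER JOIN categories b ON a.category_id = b.id

Result:
name     | category
---------+---------
Keyboard | Kitchen 
Stapler  | Kitchen 
Mouse    | Kitchen 
Speaker  | Outdoor 
Notebook | Supplies
Printer  | Outdoor 
Cable    | Kitchen 


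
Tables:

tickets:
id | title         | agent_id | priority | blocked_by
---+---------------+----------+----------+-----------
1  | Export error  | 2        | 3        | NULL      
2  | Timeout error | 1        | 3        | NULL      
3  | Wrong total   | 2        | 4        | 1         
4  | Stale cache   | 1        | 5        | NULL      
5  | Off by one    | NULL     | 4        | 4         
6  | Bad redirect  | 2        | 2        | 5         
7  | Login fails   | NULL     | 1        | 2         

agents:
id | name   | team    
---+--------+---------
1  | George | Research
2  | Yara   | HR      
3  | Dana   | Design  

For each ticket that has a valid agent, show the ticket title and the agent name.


INNER JOIN keeps only tickets rows whose agent_id matches an id in agents. Walk through each ticket:
  - ticket 1 (Export error): agent_id=2 -> matches Yara
  - ticket 2 (Timeout error): agent_id=1 -> matches George
  - ticket 3 (Wrong total): agent_id=2 -> matches Yara
  - ticket 4 (Stale cache): agent_id=1 -> matches George
  - ticket 5 (Off by one): agent_id=NULL, no match -> dropped
  - ticket 6 (Bad redirect): agent_id=2 -> matches Yara
  - ticket 7 (Login fails): agent_id=NULL, no match -> dropped
So 2 of 7 rows are dropped.

SQL:
SELECT a.title, b.name AS agent
FROM tickets a
INNER JOIN agents b ON a.agent_id = b.id

Result:
title         | agent 
--------------+-------
Export error  | Yara  
Timeout error | George
Wrong total   | Yara  
Stale cache   | George
Bad redirect  | Yara  
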